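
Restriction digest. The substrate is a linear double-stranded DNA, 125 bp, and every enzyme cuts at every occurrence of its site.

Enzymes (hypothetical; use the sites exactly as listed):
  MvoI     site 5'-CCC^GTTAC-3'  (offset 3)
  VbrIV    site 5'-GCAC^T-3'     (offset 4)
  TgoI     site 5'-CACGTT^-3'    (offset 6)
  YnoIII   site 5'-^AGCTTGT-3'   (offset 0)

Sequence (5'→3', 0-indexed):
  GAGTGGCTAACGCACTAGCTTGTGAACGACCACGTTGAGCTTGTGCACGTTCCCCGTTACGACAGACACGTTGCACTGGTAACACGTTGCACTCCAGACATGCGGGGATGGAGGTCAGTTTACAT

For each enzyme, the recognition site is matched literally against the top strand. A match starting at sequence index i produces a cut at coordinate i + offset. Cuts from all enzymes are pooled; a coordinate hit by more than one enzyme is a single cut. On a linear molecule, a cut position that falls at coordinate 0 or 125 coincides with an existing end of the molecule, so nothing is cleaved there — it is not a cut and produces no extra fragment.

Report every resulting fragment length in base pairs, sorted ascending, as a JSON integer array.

[1,1,4,4,4,12,14,15,17,20,33]

Site scan:
  MvoI CCCGTTAC/3: at [52] ⇒ [55]
  VbrIV GCACT/4: at [11, 72, 88] ⇒ [15, 76, 92]
  TgoI CACGTT/6: at [30, 45, 66, 82] ⇒ [36, 51, 72, 88]
  YnoIII AGCTTGT/0: at [16, 37] ⇒ [16, 37]

All cut coordinates (distinct, sorted): [15, 16, 36, 37, 51, 55, 72, 76, 88, 92]

Fragment lengths:
  [0,15): 15 bp
  [15,16): 1 bp
  [16,36): 20 bp
  [36,37): 1 bp
  [37,51): 14 bp
  [51,55): 4 bp
  [55,72): 17 bp
  [72,76): 4 bp
  [76,88): 12 bp
  [88,92): 4 bp
  [92,125): 33 bp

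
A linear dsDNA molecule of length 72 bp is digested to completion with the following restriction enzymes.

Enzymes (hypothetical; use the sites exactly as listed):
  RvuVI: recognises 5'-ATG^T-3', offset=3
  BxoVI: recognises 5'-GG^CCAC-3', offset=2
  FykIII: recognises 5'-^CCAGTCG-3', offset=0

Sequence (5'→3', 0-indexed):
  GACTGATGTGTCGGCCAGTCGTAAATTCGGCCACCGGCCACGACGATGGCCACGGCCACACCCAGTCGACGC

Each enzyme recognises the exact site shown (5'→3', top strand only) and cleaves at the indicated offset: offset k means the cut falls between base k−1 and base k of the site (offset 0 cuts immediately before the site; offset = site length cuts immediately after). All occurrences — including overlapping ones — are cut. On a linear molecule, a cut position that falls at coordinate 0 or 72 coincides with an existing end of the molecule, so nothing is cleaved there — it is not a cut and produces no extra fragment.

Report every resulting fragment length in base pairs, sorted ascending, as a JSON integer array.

Scan for sites:
  RvuVI ATGT/3: at [5] ⇒ [8]
  BxoVI GGCCAC/2: at [28, 35, 47, 53] ⇒ [30, 37, 49, 55]
  FykIII CCAGTCG/0: at [14, 61] ⇒ [14, 61]

All cut coordinates (distinct, sorted): [8, 14, 30, 37, 49, 55, 61]

Fragments:
  [0,8): 8 bp
  [8,14): 6 bp
  [14,30): 16 bp
  [30,37): 7 bp
  [37,49): 12 bp
  [49,55): 6 bp
  [55,61): 6 bp
  [61,72): 11 bp

[6,6,6,7,8,11,12,16]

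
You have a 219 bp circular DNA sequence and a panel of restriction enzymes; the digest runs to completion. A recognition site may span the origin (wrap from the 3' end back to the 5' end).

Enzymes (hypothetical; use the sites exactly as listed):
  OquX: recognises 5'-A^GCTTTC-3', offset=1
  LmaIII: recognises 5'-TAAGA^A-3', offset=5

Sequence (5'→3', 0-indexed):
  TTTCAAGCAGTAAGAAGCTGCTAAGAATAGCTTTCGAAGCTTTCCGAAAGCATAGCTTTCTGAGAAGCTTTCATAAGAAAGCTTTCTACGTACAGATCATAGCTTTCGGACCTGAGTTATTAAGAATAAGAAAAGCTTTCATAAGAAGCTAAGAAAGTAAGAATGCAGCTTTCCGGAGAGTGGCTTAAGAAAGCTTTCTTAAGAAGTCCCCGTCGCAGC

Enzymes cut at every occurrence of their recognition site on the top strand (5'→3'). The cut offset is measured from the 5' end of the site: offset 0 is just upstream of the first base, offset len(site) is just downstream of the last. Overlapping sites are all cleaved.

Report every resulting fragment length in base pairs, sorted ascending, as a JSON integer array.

Per-enzyme occurrences:
  OquX (AGCTTTC, off=1): starts [28, 37, 53, 65, 79, 100, 133, 166, 191, 216] → cuts [29, 38, 54, 66, 80, 101, 134, 167, 192, 217]
  LmaIII (TAAGAA, off=5): starts [10, 21, 73, 120, 126, 141, 149, 157, 185, 199] → cuts [15, 26, 78, 125, 131, 146, 154, 162, 190, 204]

All cut coordinates (distinct, sorted): [15, 26, 29, 38, 54, 66, 78, 80, 101, 125, 131, 134, 146, 154, 162, 167, 190, 192, 204, 217]

Fragments:
  15→26: 11 bp
  26→29: 3 bp
  29→38: 9 bp
  38→54: 16 bp
  54→66: 12 bp
  66→78: 12 bp
  78→80: 2 bp
  80→101: 21 bp
  101→125: 24 bp
  125→131: 6 bp
  131→134: 3 bp
  134→146: 12 bp
  146→154: 8 bp
  154→162: 8 bp
  162→167: 5 bp
  167→190: 23 bp
  190→192: 2 bp
  192→204: 12 bp
  204→217: 13 bp
  217→15 (wrap): 219-217+15 = 17 bp

[2,2,3,3,5,6,8,8,9,11,12,12,12,12,13,16,17,21,23,24]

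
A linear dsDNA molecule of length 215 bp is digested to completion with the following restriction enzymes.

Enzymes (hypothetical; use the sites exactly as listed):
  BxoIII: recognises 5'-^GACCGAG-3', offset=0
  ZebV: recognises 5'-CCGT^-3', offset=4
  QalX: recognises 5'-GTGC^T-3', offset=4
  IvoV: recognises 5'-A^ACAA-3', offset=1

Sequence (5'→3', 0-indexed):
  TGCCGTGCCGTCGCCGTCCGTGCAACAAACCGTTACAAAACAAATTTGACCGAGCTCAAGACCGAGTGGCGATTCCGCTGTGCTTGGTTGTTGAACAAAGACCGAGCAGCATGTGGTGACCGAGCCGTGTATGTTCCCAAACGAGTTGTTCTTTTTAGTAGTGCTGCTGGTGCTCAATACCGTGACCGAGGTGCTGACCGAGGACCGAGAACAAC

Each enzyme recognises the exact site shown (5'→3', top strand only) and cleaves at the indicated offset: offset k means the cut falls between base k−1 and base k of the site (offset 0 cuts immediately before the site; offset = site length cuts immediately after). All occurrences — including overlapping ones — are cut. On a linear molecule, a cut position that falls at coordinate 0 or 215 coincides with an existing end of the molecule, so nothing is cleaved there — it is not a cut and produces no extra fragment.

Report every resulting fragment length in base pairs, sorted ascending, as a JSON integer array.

[1,3,4,5,5,5,6,6,6,7,8,8,9,9,10,11,11,11,12,18,24,36]

Site scan:
  BxoIII (GACCGAG, off=0): starts [47, 59, 99, 117, 183, 195, 202] → cuts [47, 59, 99, 117, 183, 195, 202]
  ZebV (CCGT, off=4): starts [2, 7, 13, 17, 29, 124, 179] → cuts [6, 11, 17, 21, 33, 128, 183]
  QalX (GTGCT, off=4): starts [79, 160, 169, 190] → cuts [83, 164, 173, 194]
  IvoV (AACAA, off=1): starts [23, 38, 93, 209] → cuts [24, 39, 94, 210]

All cut coordinates (distinct, sorted): [6, 11, 17, 21, 24, 33, 39, 47, 59, 83, 94, 99, 117, 128, 164, 173, 183, 194, 195, 202, 210]

Fragment lengths:
  [0,6): 6 bp
  [6,11): 5 bp
  [11,17): 6 bp
  [17,21): 4 bp
  [21,24): 3 bp
  [24,33): 9 bp
  [33,39): 6 bp
  [39,47): 8 bp
  [47,59): 12 bp
  [59,83): 24 bp
  [83,94): 11 bp
  [94,99): 5 bp
  [99,117): 18 bp
  [117,128): 11 bp
  [128,164): 36 bp
  [164,173): 9 bp
  [173,183): 10 bp
  [183,194): 11 bp
  [194,195): 1 bp
  [195,202): 7 bp
  [202,210): 8 bp
  [210,215): 5 bp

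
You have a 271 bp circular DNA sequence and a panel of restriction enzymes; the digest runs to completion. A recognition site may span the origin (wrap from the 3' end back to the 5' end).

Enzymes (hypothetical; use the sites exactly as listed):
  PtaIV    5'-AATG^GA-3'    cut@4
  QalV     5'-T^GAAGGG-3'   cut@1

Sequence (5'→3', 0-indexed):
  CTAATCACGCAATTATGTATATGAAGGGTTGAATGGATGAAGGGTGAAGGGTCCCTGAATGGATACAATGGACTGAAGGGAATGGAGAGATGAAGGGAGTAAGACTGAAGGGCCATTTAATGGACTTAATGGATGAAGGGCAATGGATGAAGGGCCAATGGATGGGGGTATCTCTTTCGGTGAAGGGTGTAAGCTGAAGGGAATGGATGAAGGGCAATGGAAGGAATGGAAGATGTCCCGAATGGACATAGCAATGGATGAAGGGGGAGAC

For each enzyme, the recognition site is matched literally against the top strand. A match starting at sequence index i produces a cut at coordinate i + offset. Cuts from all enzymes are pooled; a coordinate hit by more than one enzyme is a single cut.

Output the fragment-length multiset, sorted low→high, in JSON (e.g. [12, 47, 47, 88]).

[3,3,3,3,3,4,7,7,9,9,9,10,10,11,11,12,12,13,14,15,16,16,16,21,34]

Scan for sites:
  PtaIV AATGGA/4: at [31, 57, 66, 80, 118, 127, 141, 156, 201, 215, 224, 240, 252] ⇒ [35, 61, 70, 84, 122, 131, 145, 160, 205, 219, 228, 244, 256]
  QalV TGAAGGG/1: at [21, 37, 44, 73, 90, 105, 133, 147, 180, 194, 207, 258] ⇒ [22, 38, 45, 74, 91, 106, 134, 148, 181, 195, 208, 259]

Pooled cuts: [22, 35, 38, 45, 61, 70, 74, 84, 91, 106, 122, 131, 134, 145, 148, 160, 181, 195, 205, 208, 219, 228, 244, 256, 259]

Fragments:
  22→35: 13 bp
  35→38: 3 bp
  38→45: 7 bp
  45→61: 16 bp
  61→70: 9 bp
  70→74: 4 bp
  74→84: 10 bp
  84→91: 7 bp
  91→106: 15 bp
  106→122: 16 bp
  122→131: 9 bp
  131→134: 3 bp
  134→145: 11 bp
  145→148: 3 bp
  148→160: 12 bp
  160→181: 21 bp
  181→195: 14 bp
  195→205: 10 bp
  205→208: 3 bp
  208→219: 11 bp
  219→228: 9 bp
  228→244: 16 bp
  244→256: 12 bp
  256→259: 3 bp
  259→22 (wrap): 271-259+22 = 34 bp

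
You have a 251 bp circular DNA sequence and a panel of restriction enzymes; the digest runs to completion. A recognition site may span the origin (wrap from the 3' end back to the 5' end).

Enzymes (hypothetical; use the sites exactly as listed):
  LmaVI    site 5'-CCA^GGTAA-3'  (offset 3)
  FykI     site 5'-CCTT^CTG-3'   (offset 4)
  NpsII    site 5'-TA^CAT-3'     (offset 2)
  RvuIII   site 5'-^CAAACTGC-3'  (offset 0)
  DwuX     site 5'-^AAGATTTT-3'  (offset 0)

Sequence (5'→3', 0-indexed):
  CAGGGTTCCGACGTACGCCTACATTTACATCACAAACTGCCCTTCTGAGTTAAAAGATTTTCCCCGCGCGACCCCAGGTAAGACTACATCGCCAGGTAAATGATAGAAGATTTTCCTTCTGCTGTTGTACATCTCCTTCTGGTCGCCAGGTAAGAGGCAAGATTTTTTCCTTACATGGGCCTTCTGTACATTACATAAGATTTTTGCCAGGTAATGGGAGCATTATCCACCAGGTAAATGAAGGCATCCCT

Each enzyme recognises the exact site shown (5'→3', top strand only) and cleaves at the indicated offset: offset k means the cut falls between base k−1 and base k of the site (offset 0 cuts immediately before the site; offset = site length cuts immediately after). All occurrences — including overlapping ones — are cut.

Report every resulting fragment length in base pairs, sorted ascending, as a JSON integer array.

Per-enzyme occurrences:
  LmaVI (CCAGGTAA, off=3): starts [73, 91, 145, 206, 229] → cuts [76, 94, 148, 209, 232]
  FykI (CCTTCTG, off=4): starts [40, 114, 134, 179] → cuts [44, 118, 138, 183]
  NpsII (TACAT, off=2): starts [19, 25, 84, 127, 171, 186, 191] → cuts [21, 27, 86, 129, 173, 188, 193]
  RvuIII (CAAACTGC, off=0): starts [32] → cuts [32]
  DwuX (AAGATTTT, off=0): starts [53, 106, 158, 196] → cuts [53, 106, 158, 196]

All cut coordinates (distinct, sorted): [21, 27, 32, 44, 53, 76, 86, 94, 106, 118, 129, 138, 148, 158, 173, 183, 188, 193, 196, 209, 232]

Fragments:
  21→27: 6 bp
  27→32: 5 bp
  32→44: 12 bp
  44→53: 9 bp
  53→76: 23 bp
  76→86: 10 bp
  86→94: 8 bp
  94→106: 12 bp
  106→118: 12 bp
  118→129: 11 bp
  129→138: 9 bp
  138→148: 10 bp
  148→158: 10 bp
  158→173: 15 bp
  173→183: 10 bp
  183→188: 5 bp
  188→193: 5 bp
  193→196: 3 bp
  196→209: 13 bp
  209→232: 23 bp
  232→21 (wrap): 251-232+21 = 40 bp

[3,5,5,5,6,8,9,9,10,10,10,10,11,12,12,12,13,15,23,23,40]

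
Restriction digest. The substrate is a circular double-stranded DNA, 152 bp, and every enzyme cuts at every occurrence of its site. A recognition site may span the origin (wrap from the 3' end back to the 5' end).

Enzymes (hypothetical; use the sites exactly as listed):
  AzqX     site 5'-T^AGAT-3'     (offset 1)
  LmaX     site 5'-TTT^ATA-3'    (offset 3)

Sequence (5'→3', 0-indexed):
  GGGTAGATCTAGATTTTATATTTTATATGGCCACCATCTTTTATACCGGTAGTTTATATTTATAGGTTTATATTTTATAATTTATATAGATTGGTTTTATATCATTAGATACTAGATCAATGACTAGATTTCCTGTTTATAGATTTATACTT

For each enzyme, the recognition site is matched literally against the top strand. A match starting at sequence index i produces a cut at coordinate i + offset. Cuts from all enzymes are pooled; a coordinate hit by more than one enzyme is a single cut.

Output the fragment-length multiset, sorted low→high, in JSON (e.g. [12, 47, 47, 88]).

[2,4,6,6,6,7,7,7,7,7,8,8,10,11,12,13,13,18]

Per-enzyme occurrences:
  AzqX (TAGAT, off=1): starts [3, 9, 86, 105, 112, 124, 139] → cuts [4, 10, 87, 106, 113, 125, 140]
  LmaX (TTTATA, off=3): starts [14, 21, 39, 52, 58, 66, 73, 80, 95, 135, 143] → cuts [17, 24, 42, 55, 61, 69, 76, 83, 98, 138, 146]

Pooled cuts: [4, 10, 17, 24, 42, 55, 61, 69, 76, 83, 87, 98, 106, 113, 125, 138, 140, 146]

Fragments:
  4→10: 6 bp
  10→17: 7 bp
  17→24: 7 bp
  24→42: 18 bp
  42→55: 13 bp
  55→61: 6 bp
  61→69: 8 bp
  69→76: 7 bp
  76→83: 7 bp
  83→87: 4 bp
  87→98: 11 bp
  98→106: 8 bp
  106→113: 7 bp
  113→125: 12 bp
  125→138: 13 bp
  138→140: 2 bp
  140→146: 6 bp
  146→4 (wrap): 152-146+4 = 10 bp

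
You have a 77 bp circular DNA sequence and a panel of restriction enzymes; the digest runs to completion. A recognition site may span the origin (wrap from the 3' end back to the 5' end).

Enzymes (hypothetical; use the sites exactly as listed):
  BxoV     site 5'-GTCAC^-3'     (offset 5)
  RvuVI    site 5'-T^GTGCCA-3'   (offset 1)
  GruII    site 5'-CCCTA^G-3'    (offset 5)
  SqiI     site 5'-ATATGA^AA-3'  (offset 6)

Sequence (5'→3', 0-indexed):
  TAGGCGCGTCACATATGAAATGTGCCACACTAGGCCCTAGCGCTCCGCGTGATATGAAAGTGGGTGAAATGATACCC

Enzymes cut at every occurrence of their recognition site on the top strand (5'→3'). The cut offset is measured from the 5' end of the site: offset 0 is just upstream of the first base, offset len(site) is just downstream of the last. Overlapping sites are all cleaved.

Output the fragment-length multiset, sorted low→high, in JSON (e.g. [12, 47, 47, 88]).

[3,6,10,18,18,22]

Per-enzyme occurrences:
  BxoV GTCAC/5: at [7] ⇒ [12]
  RvuVI TGTGCCA/1: at [20] ⇒ [21]
  GruII CCCTAG/5: at [34, 74] ⇒ [2, 39]
  SqiI ATATGAAA/6: at [12, 51] ⇒ [18, 57]

All cut coordinates (distinct, sorted): [2, 12, 18, 21, 39, 57]

Fragments:
  2→12: 10 bp
  12→18: 6 bp
  18→21: 3 bp
  21→39: 18 bp
  39→57: 18 bp
  57→2 (wrap): 77-57+2 = 22 bp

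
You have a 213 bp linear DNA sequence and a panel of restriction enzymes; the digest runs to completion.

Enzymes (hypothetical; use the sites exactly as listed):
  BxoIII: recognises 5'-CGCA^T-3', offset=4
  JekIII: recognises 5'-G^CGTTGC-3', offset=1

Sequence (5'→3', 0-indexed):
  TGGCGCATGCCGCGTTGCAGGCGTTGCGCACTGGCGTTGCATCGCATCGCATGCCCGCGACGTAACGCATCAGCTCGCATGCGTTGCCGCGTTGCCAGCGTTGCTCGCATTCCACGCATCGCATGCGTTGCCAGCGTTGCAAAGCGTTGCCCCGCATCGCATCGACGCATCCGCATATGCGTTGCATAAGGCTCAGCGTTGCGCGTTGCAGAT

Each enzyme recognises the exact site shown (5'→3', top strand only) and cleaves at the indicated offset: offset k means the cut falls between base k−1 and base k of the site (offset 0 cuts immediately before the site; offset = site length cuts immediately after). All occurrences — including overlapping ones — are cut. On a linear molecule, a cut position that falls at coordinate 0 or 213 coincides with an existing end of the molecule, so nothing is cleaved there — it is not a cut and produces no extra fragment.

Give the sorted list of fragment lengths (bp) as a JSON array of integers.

[2,2,4,5,5,5,5,6,7,7,8,8,9,9,9,9,10,10,10,11,12,12,13,17,18]

Per-enzyme occurrences:
  BxoIII (CGCAT, off=4): starts [3, 42, 47, 65, 75, 105, 114, 119, 152, 157, 165, 171] → cuts [7, 46, 51, 69, 79, 109, 118, 123, 156, 161, 169, 175]
  JekIII (GCGTTGC, off=1): starts [11, 20, 33, 80, 88, 97, 124, 133, 143, 178, 195, 202] → cuts [12, 21, 34, 81, 89, 98, 125, 134, 144, 179, 196, 203]

All cut coordinates (distinct, sorted): [7, 12, 21, 34, 46, 51, 69, 79, 81, 89, 98, 109, 118, 123, 125, 134, 144, 156, 161, 169, 175, 179, 196, 203]

Fragment lengths:
  [0,7): 7 bp
  [7,12): 5 bp
  [12,21): 9 bp
  [21,34): 13 bp
  [34,46): 12 bp
  [46,51): 5 bp
  [51,69): 18 bp
  [69,79): 10 bp
  [79,81): 2 bp
  [81,89): 8 bp
  [89,98): 9 bp
  [98,109): 11 bp
  [109,118): 9 bp
  [118,123): 5 bp
  [123,125): 2 bp
  [125,134): 9 bp
  [134,144): 10 bp
  [144,156): 12 bp
  [156,161): 5 bp
  [161,169): 8 bp
  [169,175): 6 bp
  [175,179): 4 bp
  [179,196): 17 bp
  [196,203): 7 bp
  [203,213): 10 bp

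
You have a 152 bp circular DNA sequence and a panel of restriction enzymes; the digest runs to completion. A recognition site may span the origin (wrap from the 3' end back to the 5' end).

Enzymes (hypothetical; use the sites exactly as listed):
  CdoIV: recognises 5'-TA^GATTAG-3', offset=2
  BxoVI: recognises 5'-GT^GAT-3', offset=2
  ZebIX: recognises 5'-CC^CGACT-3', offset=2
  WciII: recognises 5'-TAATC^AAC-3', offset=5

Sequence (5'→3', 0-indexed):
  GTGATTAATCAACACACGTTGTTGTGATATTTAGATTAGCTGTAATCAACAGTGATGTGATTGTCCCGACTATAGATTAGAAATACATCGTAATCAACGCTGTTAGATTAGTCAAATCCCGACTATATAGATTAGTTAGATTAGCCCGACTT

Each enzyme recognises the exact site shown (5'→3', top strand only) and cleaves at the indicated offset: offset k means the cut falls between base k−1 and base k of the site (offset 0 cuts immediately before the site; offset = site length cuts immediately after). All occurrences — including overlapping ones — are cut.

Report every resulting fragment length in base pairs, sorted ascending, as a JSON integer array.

Per-enzyme occurrences:
  CdoIV (TAGATTAG, off=2): starts [31, 72, 103, 127, 136] → cuts [33, 74, 105, 129, 138]
  BxoVI (GTGAT, off=2): starts [0, 23, 51, 56] → cuts [2, 25, 53, 58]
  ZebIX (CCCGACT, off=2): starts [64, 117, 144] → cuts [66, 119, 146]
  WciII (TAATCAAC, off=5): starts [5, 42, 90] → cuts [10, 47, 95]

Pooled cuts: [2, 10, 25, 33, 47, 53, 58, 66, 74, 95, 105, 119, 129, 138, 146]

Fragment lengths:
  2→10: 8 bp
  10→25: 15 bp
  25→33: 8 bp
  33→47: 14 bp
  47→53: 6 bp
  53→58: 5 bp
  58→66: 8 bp
  66→74: 8 bp
  74→95: 21 bp
  95→105: 10 bp
  105→119: 14 bp
  119→129: 10 bp
  129→138: 9 bp
  138→146: 8 bp
  146→2 (wrap): 152-146+2 = 8 bp

[5,6,8,8,8,8,8,8,9,10,10,14,14,15,21]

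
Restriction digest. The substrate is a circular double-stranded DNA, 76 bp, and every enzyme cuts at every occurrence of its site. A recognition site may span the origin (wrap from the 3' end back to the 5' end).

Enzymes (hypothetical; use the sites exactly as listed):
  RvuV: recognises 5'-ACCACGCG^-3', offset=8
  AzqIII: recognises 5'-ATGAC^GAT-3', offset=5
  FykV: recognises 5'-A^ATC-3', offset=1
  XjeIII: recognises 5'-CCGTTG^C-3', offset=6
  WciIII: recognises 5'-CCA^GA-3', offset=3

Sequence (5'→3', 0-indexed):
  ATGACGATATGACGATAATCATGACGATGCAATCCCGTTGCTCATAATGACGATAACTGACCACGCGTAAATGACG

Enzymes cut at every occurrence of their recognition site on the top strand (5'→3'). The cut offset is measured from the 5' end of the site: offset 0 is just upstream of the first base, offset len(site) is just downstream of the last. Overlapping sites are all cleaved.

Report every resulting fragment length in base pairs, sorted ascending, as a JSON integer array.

[4,6,6,8,8,8,9,11,16]

Site scan:
  RvuV (ACCACGCG, off=8): starts [59] → cuts [67]
  AzqIII (ATGACGAT, off=5): starts [0, 8, 20, 46, 70] → cuts [5, 13, 25, 51, 75]
  FykV (AATC, off=1): starts [16, 30] → cuts [17, 31]
  XjeIII (CCGTTGC, off=6): starts [34] → cuts [40]
  WciIII (CCAGA, off=3): no sites

Pooled cuts: [5, 13, 17, 25, 31, 40, 51, 67, 75]

Fragments:
  5→13: 8 bp
  13→17: 4 bp
  17→25: 8 bp
  25→31: 6 bp
  31→40: 9 bp
  40→51: 11 bp
  51→67: 16 bp
  67→75: 8 bp
  75→5 (wrap): 76-75+5 = 6 bp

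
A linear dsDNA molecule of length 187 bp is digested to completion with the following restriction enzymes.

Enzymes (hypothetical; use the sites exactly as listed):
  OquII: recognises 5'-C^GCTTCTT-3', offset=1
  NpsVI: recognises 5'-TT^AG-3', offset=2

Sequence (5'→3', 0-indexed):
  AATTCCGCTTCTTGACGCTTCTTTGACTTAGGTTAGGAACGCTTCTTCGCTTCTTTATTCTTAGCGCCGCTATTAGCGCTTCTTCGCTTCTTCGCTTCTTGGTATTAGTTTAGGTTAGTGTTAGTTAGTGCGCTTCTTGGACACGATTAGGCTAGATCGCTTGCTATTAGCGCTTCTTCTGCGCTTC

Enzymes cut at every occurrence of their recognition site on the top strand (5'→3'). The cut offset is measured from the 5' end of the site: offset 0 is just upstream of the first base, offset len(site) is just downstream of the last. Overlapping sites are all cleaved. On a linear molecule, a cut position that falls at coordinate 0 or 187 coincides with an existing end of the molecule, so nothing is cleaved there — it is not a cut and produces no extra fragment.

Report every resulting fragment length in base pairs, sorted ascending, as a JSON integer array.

Site scan:
  OquII CGCTTCTT/1: at [5, 15, 39, 47, 76, 84, 92, 130, 170] ⇒ [6, 16, 40, 48, 77, 85, 93, 131, 171]
  NpsVI TTAG/2: at [27, 32, 60, 72, 104, 109, 114, 120, 124, 146, 166] ⇒ [29, 34, 62, 74, 106, 111, 116, 122, 126, 148, 168]

All cut coordinates (distinct, sorted): [6, 16, 29, 34, 40, 48, 62, 74, 77, 85, 93, 106, 111, 116, 122, 126, 131, 148, 168, 171]

Fragments:
  [0,6): 6 bp
  [6,16): 10 bp
  [16,29): 13 bp
  [29,34): 5 bp
  [34,40): 6 bp
  [40,48): 8 bp
  [48,62): 14 bp
  [62,74): 12 bp
  [74,77): 3 bp
  [77,85): 8 bp
  [85,93): 8 bp
  [93,106): 13 bp
  [106,111): 5 bp
  [111,116): 5 bp
  [116,122): 6 bp
  [122,126): 4 bp
  [126,131): 5 bp
  [131,148): 17 bp
  [148,168): 20 bp
  [168,171): 3 bp
  [171,187): 16 bp

[3,3,4,5,5,5,5,6,6,6,8,8,8,10,12,13,13,14,16,17,20]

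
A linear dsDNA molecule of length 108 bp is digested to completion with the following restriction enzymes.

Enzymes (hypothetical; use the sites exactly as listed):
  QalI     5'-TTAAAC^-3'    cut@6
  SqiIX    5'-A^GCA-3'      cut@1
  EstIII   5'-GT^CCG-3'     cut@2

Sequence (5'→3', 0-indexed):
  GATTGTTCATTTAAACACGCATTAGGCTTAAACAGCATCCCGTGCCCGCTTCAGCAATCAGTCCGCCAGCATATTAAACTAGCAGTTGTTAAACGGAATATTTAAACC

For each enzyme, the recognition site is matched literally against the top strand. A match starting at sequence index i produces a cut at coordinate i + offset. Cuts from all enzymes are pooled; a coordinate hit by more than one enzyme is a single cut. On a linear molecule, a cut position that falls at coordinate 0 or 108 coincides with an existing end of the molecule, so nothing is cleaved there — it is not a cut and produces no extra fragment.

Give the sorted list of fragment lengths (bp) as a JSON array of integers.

[1,1,2,6,9,11,13,13,16,17,19]

Site scan:
  QalI TTAAAC/6: at [10, 27, 73, 88, 101] ⇒ [16, 33, 79, 94, 107]
  SqiIX AGCA/1: at [33, 52, 67, 80] ⇒ [34, 53, 68, 81]
  EstIII GTCCG/2: at [60] ⇒ [62]

Pooled cuts: [16, 33, 34, 53, 62, 68, 79, 81, 94, 107]

Fragments:
  [0,16): 16 bp
  [16,33): 17 bp
  [33,34): 1 bp
  [34,53): 19 bp
  [53,62): 9 bp
  [62,68): 6 bp
  [68,79): 11 bp
  [79,81): 2 bp
  [81,94): 13 bp
  [94,107): 13 bp
  [107,108): 1 bp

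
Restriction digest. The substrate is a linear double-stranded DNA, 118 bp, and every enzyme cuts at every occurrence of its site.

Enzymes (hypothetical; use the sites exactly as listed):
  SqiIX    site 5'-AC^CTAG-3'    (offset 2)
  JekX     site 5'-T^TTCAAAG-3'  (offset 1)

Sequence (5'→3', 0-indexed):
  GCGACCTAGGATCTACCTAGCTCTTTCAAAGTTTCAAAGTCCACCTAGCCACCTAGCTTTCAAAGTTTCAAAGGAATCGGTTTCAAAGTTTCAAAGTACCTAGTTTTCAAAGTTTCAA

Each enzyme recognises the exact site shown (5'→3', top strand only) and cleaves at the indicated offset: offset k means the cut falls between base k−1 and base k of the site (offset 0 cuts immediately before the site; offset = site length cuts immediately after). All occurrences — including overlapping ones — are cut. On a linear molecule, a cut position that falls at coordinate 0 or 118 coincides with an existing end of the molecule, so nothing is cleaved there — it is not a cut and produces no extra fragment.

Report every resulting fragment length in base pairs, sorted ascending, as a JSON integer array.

[5,6,6,8,8,8,8,8,10,11,12,13,15]

Site scan:
  SqiIX (ACCTAG, off=2): starts [3, 14, 42, 50, 97] → cuts [5, 16, 44, 52, 99]
  JekX (TTTCAAAG, off=1): starts [23, 31, 57, 65, 80, 88, 104] → cuts [24, 32, 58, 66, 81, 89, 105]

Pooled cuts: [5, 16, 24, 32, 44, 52, 58, 66, 81, 89, 99, 105]

Fragments:
  [0,5): 5 bp
  [5,16): 11 bp
  [16,24): 8 bp
  [24,32): 8 bp
  [32,44): 12 bp
  [44,52): 8 bp
  [52,58): 6 bp
  [58,66): 8 bp
  [66,81): 15 bp
  [81,89): 8 bp
  [89,99): 10 bp
  [99,105): 6 bp
  [105,118): 13 bp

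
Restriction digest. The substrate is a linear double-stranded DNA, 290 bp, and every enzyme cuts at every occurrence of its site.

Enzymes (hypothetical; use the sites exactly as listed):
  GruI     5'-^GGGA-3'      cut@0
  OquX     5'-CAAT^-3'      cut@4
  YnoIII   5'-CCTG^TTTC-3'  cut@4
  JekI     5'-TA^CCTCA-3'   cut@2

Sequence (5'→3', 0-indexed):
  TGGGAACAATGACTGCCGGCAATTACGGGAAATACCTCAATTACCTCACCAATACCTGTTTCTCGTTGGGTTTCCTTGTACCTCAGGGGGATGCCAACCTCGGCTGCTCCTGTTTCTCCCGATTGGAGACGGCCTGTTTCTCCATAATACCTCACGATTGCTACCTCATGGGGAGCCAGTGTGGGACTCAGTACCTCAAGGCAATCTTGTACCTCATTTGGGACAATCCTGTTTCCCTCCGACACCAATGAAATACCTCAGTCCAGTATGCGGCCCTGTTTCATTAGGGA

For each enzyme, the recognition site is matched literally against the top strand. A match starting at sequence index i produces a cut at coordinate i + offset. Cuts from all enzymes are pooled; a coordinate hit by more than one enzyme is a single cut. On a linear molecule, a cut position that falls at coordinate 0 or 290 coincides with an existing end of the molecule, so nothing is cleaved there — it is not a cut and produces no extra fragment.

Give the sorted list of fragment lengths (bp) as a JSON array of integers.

[1,2,3,4,4,5,6,6,7,7,7,8,8,8,8,9,10,11,12,12,13,13,14,18,22,23,24,25]

Per-enzyme occurrences:
  GruI GGGA/0: at [1, 26, 87, 170, 182, 219, 286] ⇒ [1, 26, 87, 170, 182, 219, 286]
  OquX CAAT/4: at [6, 19, 37, 49, 201, 223, 245] ⇒ [10, 23, 41, 53, 205, 227, 249]
  YnoIII CCTGTTTC/4: at [54, 108, 132, 227, 274] ⇒ [58, 112, 136, 231, 278]
  JekI TACCTCA/2: at [32, 41, 78, 147, 161, 191, 209, 253] ⇒ [34, 43, 80, 149, 163, 193, 211, 255]

Pooled cuts: [1, 10, 23, 26, 34, 41, 43, 53, 58, 80, 87, 112, 136, 149, 163, 170, 182, 193, 205, 211, 219, 227, 231, 249, 255, 278, 286]

Fragment lengths:
  [0,1): 1 bp
  [1,10): 9 bp
  [10,23): 13 bp
  [23,26): 3 bp
  [26,34): 8 bp
  [34,41): 7 bp
  [41,43): 2 bp
  [43,53): 10 bp
  [53,58): 5 bp
  [58,80): 22 bp
  [80,87): 7 bp
  [87,112): 25 bp
  [112,136): 24 bp
  [136,149): 13 bp
  [149,163): 14 bp
  [163,170): 7 bp
  [170,182): 12 bp
  [182,193): 11 bp
  [193,205): 12 bp
  [205,211): 6 bp
  [211,219): 8 bp
  [219,227): 8 bp
  [227,231): 4 bp
  [231,249): 18 bp
  [249,255): 6 bp
  [255,278): 23 bp
  [278,286): 8 bp
  [286,290): 4 bp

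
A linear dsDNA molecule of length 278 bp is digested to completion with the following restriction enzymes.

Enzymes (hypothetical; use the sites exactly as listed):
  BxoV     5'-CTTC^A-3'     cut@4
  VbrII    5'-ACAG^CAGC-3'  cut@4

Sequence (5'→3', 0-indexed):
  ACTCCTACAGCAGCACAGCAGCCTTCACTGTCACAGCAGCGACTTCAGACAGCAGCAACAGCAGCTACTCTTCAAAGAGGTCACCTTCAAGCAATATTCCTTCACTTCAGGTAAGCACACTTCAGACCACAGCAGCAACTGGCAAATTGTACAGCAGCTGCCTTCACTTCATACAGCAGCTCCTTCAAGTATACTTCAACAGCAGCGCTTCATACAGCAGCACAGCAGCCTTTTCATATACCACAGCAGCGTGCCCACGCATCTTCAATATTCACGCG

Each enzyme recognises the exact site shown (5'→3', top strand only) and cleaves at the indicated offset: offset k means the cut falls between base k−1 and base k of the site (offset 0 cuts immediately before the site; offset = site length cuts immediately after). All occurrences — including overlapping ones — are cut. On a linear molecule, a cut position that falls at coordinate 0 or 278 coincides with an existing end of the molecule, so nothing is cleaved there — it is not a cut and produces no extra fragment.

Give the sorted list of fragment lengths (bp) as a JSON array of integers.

[5,5,5,6,6,6,8,8,8,9,9,9,10,10,10,10,11,11,12,12,15,15,15,20,21,22]

Scan for sites:
  BxoV CTTCA/4: at [22, 42, 69, 84, 99, 104, 119, 161, 166, 182, 193, 207, 262] ⇒ [26, 46, 73, 88, 103, 108, 123, 165, 170, 186, 197, 211, 266]
  VbrII ACAGCAGC/4: at [6, 14, 32, 48, 57, 128, 150, 172, 198, 213, 221, 242] ⇒ [10, 18, 36, 52, 61, 132, 154, 176, 202, 217, 225, 246]

All cut coordinates (distinct, sorted): [10, 18, 26, 36, 46, 52, 61, 73, 88, 103, 108, 123, 132, 154, 165, 170, 176, 186, 197, 202, 211, 217, 225, 246, 266]

Fragment lengths:
  [0,10): 10 bp
  [10,18): 8 bp
  [18,26): 8 bp
  [26,36): 10 bp
  [36,46): 10 bp
  [46,52): 6 bp
  [52,61): 9 bp
  [61,73): 12 bp
  [73,88): 15 bp
  [88,103): 15 bp
  [103,108): 5 bp
  [108,123): 15 bp
  [123,132): 9 bp
  [132,154): 22 bp
  [154,165): 11 bp
  [165,170): 5 bp
  [170,176): 6 bp
  [176,186): 10 bp
  [186,197): 11 bp
  [197,202): 5 bp
  [202,211): 9 bp
  [211,217): 6 bp
  [217,225): 8 bp
  [225,246): 21 bp
  [246,266): 20 bp
  [266,278): 12 bp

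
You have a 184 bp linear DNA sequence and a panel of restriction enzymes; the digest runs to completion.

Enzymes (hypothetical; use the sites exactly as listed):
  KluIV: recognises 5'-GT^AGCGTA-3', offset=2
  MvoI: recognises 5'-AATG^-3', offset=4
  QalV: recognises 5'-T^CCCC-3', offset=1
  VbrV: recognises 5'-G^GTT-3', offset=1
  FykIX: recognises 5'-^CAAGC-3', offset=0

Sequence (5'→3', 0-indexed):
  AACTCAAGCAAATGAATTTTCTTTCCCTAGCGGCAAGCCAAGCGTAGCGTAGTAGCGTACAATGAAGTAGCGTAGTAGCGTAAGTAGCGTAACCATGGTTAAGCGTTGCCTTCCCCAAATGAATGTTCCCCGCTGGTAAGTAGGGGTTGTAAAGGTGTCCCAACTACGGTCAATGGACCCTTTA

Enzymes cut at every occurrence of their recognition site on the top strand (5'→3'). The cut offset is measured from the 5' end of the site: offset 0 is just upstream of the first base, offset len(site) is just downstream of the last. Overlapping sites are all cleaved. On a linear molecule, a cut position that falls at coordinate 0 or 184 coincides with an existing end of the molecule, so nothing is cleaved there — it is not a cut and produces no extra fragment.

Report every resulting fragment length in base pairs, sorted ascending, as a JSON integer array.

[2,4,4,4,5,7,8,8,9,9,9,10,11,12,15,18,19,30]

Scan for sites:
  KluIV (GTAGCGTA, off=2): starts [43, 51, 66, 74, 83] → cuts [45, 53, 68, 76, 85]
  MvoI (AATG, off=4): starts [10, 60, 117, 121, 171] → cuts [14, 64, 121, 125, 175]
  QalV (TCCCC, off=1): starts [111, 126] → cuts [112, 127]
  VbrV (GGTT, off=1): starts [96, 144] → cuts [97, 145]
  FykIX (CAAGC, off=0): starts [4, 33, 38] → cuts [4, 33, 38]

All cut coordinates (distinct, sorted): [4, 14, 33, 38, 45, 53, 64, 68, 76, 85, 97, 112, 121, 125, 127, 145, 175]

Fragment lengths:
  [0,4): 4 bp
  [4,14): 10 bp
  [14,33): 19 bp
  [33,38): 5 bp
  [38,45): 7 bp
  [45,53): 8 bp
  [53,64): 11 bp
  [64,68): 4 bp
  [68,76): 8 bp
  [76,85): 9 bp
  [85,97): 12 bp
  [97,112): 15 bp
  [112,121): 9 bp
  [121,125): 4 bp
  [125,127): 2 bp
  [127,145): 18 bp
  [145,175): 30 bp
  [175,184): 9 bp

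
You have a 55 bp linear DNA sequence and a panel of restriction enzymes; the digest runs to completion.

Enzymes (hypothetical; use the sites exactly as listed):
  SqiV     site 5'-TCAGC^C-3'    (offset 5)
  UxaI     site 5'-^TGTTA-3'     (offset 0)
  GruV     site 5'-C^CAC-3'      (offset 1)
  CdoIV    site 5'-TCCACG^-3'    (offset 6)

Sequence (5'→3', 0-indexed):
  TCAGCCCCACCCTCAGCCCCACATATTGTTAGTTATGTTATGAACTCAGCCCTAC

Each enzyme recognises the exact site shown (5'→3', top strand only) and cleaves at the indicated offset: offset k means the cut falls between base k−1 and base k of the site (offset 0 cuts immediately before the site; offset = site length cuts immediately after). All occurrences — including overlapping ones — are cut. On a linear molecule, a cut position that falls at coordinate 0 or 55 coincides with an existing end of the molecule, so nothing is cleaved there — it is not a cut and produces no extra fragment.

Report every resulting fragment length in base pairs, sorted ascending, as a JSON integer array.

[2,2,5,5,7,9,10,15]

Per-enzyme occurrences:
  SqiV (TCAGCC, off=5): starts [0, 12, 45] → cuts [5, 17, 50]
  UxaI (TGTTA, off=0): starts [26, 35] → cuts [26, 35]
  GruV (CCAC, off=1): starts [6, 18] → cuts [7, 19]
  CdoIV (TCCACG, off=6): no sites

Pooled cuts: [5, 7, 17, 19, 26, 35, 50]

Fragments:
  [0,5): 5 bp
  [5,7): 2 bp
  [7,17): 10 bp
  [17,19): 2 bp
  [19,26): 7 bp
  [26,35): 9 bp
  [35,50): 15 bp
  [50,55): 5 bp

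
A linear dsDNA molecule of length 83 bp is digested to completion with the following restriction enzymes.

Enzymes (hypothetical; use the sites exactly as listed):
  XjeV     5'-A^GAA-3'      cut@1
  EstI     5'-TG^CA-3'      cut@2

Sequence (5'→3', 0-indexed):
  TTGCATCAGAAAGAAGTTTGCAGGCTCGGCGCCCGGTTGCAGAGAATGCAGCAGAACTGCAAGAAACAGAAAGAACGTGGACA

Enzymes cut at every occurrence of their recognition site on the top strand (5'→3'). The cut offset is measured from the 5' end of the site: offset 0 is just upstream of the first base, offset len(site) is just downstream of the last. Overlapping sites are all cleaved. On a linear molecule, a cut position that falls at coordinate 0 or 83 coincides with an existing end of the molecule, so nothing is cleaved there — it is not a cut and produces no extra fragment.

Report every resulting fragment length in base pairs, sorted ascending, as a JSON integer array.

[3,3,4,4,4,5,5,5,6,6,8,11,19]

Scan for sites:
  XjeV (AGAA, off=1): starts [7, 11, 42, 52, 61, 67, 71] → cuts [8, 12, 43, 53, 62, 68, 72]
  EstI (TGCA, off=2): starts [1, 18, 37, 46, 57] → cuts [3, 20, 39, 48, 59]

All cut coordinates (distinct, sorted): [3, 8, 12, 20, 39, 43, 48, 53, 59, 62, 68, 72]

Fragments:
  [0,3): 3 bp
  [3,8): 5 bp
  [8,12): 4 bp
  [12,20): 8 bp
  [20,39): 19 bp
  [39,43): 4 bp
  [43,48): 5 bp
  [48,53): 5 bp
  [53,59): 6 bp
  [59,62): 3 bp
  [62,68): 6 bp
  [68,72): 4 bp
  [72,83): 11 bp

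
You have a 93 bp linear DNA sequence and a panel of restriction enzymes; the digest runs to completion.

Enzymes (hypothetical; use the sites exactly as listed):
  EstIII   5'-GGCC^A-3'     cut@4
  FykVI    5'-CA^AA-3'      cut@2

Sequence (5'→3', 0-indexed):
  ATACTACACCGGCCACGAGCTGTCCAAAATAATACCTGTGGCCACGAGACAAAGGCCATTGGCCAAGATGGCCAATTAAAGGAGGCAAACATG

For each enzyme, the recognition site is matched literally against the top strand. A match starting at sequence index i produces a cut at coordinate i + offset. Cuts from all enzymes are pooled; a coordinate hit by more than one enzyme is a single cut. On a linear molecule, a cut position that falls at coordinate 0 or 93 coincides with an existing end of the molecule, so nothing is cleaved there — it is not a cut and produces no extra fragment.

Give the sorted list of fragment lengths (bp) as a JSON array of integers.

[6,6,7,8,9,12,14,14,17]

Site scan:
  EstIII (GGCCA, off=4): starts [10, 39, 53, 60, 69] → cuts [14, 43, 57, 64, 73]
  FykVI (CAAA, off=2): starts [24, 49, 85] → cuts [26, 51, 87]

Pooled cuts: [14, 26, 43, 51, 57, 64, 73, 87]

Fragments:
  [0,14): 14 bp
  [14,26): 12 bp
  [26,43): 17 bp
  [43,51): 8 bp
  [51,57): 6 bp
  [57,64): 7 bp
  [64,73): 9 bp
  [73,87): 14 bp
  [87,93): 6 bp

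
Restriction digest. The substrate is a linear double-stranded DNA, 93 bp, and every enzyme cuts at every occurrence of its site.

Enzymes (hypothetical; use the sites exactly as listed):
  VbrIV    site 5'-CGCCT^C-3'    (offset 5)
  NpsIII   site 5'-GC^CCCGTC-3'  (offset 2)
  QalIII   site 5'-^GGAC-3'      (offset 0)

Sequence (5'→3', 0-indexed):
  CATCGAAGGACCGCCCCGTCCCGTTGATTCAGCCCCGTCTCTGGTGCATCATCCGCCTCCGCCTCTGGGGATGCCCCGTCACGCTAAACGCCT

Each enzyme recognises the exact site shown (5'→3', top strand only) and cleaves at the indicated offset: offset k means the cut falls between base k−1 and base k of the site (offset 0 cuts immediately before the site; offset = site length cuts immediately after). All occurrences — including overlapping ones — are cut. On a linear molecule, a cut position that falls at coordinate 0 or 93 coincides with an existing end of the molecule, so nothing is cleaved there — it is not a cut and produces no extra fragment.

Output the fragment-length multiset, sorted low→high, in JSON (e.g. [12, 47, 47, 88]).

[6,7,7,10,19,19,25]

Per-enzyme occurrences:
  VbrIV CGCCTC/5: at [53, 59] ⇒ [58, 64]
  NpsIII GCCCCGTC/2: at [12, 31, 72] ⇒ [14, 33, 74]
  QalIII GGAC/0: at [7] ⇒ [7]

Pooled cuts: [7, 14, 33, 58, 64, 74]

Fragment lengths:
  [0,7): 7 bp
  [7,14): 7 bp
  [14,33): 19 bp
  [33,58): 25 bp
  [58,64): 6 bp
  [64,74): 10 bp
  [74,93): 19 bp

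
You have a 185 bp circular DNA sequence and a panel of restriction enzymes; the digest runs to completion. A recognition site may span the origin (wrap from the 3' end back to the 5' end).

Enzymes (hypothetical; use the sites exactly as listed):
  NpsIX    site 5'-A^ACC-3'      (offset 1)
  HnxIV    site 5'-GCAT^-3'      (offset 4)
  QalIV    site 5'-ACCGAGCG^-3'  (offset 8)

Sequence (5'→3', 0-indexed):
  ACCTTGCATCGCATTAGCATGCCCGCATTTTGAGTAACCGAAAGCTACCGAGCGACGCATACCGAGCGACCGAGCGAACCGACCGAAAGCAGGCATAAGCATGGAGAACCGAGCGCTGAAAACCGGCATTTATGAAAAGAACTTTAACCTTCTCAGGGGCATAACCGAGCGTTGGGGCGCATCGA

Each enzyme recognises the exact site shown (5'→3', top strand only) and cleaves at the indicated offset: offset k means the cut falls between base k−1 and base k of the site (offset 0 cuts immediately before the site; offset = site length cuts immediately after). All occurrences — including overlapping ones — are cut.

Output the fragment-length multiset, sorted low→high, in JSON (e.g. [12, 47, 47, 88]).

[1,1,3,5,5,6,6,6,6,8,8,8,8,8,8,8,9,11,16,17,18,19]

Scan for sites:
  NpsIX AACC/1: at [35, 76, 106, 120, 145, 162, 184] ⇒ [0, 36, 77, 107, 121, 146, 163]
  HnxIV GCAT/4: at [5, 10, 16, 24, 56, 92, 98, 125, 158, 178] ⇒ [9, 14, 20, 28, 60, 96, 102, 129, 162, 182]
  QalIV ACCGAGCG/8: at [46, 60, 68, 107, 163] ⇒ [54, 68, 76, 115, 171]

Pooled cuts: [0, 9, 14, 20, 28, 36, 54, 60, 68, 76, 77, 96, 102, 107, 115, 121, 129, 146, 162, 163, 171, 182]

Fragments:
  0→9: 9 bp
  9→14: 5 bp
  14→20: 6 bp
  20→28: 8 bp
  28→36: 8 bp
  36→54: 18 bp
  54→60: 6 bp
  60→68: 8 bp
  68→76: 8 bp
  76→77: 1 bp
  77→96: 19 bp
  96→102: 6 bp
  102→107: 5 bp
  107→115: 8 bp
  115→121: 6 bp
  121→129: 8 bp
  129→146: 17 bp
  146→162: 16 bp
  162→163: 1 bp
  163→171: 8 bp
  171→182: 11 bp
  182→0 (wrap): 185-182+0 = 3 bp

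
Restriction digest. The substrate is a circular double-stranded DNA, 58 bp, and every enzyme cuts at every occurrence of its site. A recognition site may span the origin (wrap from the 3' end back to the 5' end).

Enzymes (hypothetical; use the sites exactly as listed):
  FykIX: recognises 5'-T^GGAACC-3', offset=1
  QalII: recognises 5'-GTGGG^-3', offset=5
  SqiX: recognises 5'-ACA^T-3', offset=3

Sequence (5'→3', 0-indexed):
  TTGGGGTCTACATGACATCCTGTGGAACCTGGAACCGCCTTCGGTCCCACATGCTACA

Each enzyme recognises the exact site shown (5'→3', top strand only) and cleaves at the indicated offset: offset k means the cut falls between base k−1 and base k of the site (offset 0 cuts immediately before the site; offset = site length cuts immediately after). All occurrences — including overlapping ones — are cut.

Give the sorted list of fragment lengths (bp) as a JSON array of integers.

Per-enzyme occurrences:
  FykIX (TGGAACC, off=1): starts [22, 29] → cuts [23, 30]
  QalII (GTGGG, off=5): no sites
  SqiX (ACAT, off=3): starts [9, 14, 48, 55] → cuts [0, 12, 17, 51]

Pooled cuts: [0, 12, 17, 23, 30, 51]

Fragment lengths:
  0→12: 12 bp
  12→17: 5 bp
  17→23: 6 bp
  23→30: 7 bp
  30→51: 21 bp
  51→0 (wrap): 58-51+0 = 7 bp

[5,6,7,7,12,21]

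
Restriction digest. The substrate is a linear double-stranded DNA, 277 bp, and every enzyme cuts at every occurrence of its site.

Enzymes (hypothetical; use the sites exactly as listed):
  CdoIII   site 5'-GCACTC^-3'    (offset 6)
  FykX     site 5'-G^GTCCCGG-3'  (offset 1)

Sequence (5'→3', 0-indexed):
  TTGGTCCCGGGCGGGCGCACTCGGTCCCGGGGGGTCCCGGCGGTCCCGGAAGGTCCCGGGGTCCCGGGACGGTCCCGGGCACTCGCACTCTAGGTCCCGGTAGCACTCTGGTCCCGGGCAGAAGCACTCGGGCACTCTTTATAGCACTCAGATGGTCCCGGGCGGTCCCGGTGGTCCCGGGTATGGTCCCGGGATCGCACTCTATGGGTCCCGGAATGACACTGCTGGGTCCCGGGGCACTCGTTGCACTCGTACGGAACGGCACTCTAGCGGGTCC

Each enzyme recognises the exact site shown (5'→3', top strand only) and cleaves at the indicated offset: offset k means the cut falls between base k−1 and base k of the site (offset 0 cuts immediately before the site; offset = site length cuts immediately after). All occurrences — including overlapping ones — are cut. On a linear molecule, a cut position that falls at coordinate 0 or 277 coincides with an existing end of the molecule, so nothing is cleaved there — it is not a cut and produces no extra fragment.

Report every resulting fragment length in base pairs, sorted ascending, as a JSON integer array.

[1,2,3,3,5,5,6,8,8,9,9,9,10,10,10,10,11,12,12,13,14,15,16,17,19,19,21]

Site scan:
  CdoIII GCACTC/6: at [16, 78, 84, 102, 123, 131, 143, 196, 236, 245, 261] ⇒ [22, 84, 90, 108, 129, 137, 149, 202, 242, 251, 267]
  FykX GGTCCCGG/1: at [2, 22, 32, 41, 51, 59, 70, 92, 109, 153, 163, 172, 184, 206, 227] ⇒ [3, 23, 33, 42, 52, 60, 71, 93, 110, 154, 164, 173, 185, 207, 228]

All cut coordinates (distinct, sorted): [3, 22, 23, 33, 42, 52, 60, 71, 84, 90, 93, 108, 110, 129, 137, 149, 154, 164, 173, 185, 202, 207, 228, 242, 251, 267]

Fragments:
  [0,3): 3 bp
  [3,22): 19 bp
  [22,23): 1 bp
  [23,33): 10 bp
  [33,42): 9 bp
  [42,52): 10 bp
  [52,60): 8 bp
  [60,71): 11 bp
  [71,84): 13 bp
  [84,90): 6 bp
  [90,93): 3 bp
  [93,108): 15 bp
  [108,110): 2 bp
  [110,129): 19 bp
  [129,137): 8 bp
  [137,149): 12 bp
  [149,154): 5 bp
  [154,164): 10 bp
  [164,173): 9 bp
  [173,185): 12 bp
  [185,202): 17 bp
  [202,207): 5 bp
  [207,228): 21 bp
  [228,242): 14 bp
  [242,251): 9 bp
  [251,267): 16 bp
  [267,277): 10 bp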